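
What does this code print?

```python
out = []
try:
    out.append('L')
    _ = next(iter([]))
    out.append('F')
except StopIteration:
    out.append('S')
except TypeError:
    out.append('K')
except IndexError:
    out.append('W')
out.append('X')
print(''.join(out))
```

Execution trace: 'L' (try body) → 'S' (except StopIteration) → 'X' (after the try/except). Output: LSX

Answer: LSX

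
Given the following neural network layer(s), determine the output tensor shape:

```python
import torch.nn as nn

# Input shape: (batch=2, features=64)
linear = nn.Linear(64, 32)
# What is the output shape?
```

Input: (2, 64) -> Output: (2, 32)

Answer: (2, 32)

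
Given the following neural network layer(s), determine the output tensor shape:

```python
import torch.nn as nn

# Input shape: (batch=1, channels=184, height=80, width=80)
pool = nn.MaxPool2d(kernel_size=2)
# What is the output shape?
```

Input: (1, 184, 80, 80) -> Output: (1, 184, 40, 40)

Answer: (1, 184, 40, 40)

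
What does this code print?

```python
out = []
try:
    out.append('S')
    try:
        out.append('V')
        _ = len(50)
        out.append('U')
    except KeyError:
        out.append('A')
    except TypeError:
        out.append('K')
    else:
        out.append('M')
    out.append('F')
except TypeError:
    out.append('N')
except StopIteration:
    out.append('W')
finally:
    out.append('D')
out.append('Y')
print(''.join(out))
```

Execution trace: 'S' (try body) → 'V' (inner try body) → 'K' (inner except TypeError) → 'F' (try body, no exception) → 'D' (finally) → 'Y' (after the try/except). Output: SVKFDY

Answer: SVKFDY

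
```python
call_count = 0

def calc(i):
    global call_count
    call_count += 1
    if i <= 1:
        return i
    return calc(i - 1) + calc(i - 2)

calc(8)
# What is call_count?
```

Calls(i) = 1 + Calls(i-1) + Calls(i-2); Calls(0)=Calls(1)=1. For i=8 this gives 67.

Answer: 67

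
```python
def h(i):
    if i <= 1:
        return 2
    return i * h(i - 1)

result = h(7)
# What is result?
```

h(7) = 7 * 6 * 5 * 4 * 3 * 2 * 2 = 10080

Answer: 10080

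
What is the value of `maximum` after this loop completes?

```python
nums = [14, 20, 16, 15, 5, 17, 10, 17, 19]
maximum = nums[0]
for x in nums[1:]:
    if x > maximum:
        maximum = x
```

Maximum of [14, 20, 16, 15, 5, 17, 10, 17, 19]
`maximum` takes the values: 14 → 20

Answer: 20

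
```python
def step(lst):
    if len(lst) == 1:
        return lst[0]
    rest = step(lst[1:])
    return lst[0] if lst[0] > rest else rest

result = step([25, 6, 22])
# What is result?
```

Recursive max over [25, 6, 22] = 25

Answer: 25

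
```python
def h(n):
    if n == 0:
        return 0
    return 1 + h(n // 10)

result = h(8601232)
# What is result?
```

Count of digits of 8601232: 7

Answer: 7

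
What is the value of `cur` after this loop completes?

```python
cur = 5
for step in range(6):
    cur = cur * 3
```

Multiply by 3, 6 times: 5 * 3^6 = 3645
`cur` takes the values: 5 → 15 → 45 → 135 → 405 → 1215 → 3645

Answer: 3645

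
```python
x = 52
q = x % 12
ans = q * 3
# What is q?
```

Trace:
`x = 52` → x = 52
`q = x % 12` → q = 4
`ans = q * 3` → ans = 12
So q = 4

Answer: 4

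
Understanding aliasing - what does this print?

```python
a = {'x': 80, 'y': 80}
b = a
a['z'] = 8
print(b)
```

Key concept: dict aliasing.
Step by step:
`a = {'x': 80, 'y': 80}` → a = {'x': 80, 'y': 80}
`b = a` → b = {'x': 80, 'y': 80} (same object as a)
`a['z'] = 8` → a = {'x': 80, 'y': 80, 'z': 8} (same object as b); b = {'x': 80, 'y': 80, 'z': 8} (same object as a)
`print(b)` → prints {'x': 80, 'y': 80, 'z': 8}

Answer: {'x': 80, 'y': 80, 'z': 8}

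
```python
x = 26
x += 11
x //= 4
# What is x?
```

Trace:
`x = 26` → x = 26
`x += 11` → x = 37
`x //= 4` → x = 9
So x = 9

Answer: 9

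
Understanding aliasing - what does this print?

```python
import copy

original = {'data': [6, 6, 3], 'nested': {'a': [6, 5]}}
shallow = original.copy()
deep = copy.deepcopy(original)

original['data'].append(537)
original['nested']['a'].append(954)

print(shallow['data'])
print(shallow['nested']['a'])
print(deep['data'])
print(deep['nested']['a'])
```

Key concept: comparing shallow vs deep copy.
Step by step:
`original = {'data': [6, 6, 3], 'nested': {'a': [6, 5]}}` → original = {'data': [6, 6, 3], 'nested': {'a': [6, 5]}}
`shallow = original.copy()` → shallow = {'data': [6, 6, 3], 'nested': {'a': [6, 5]}}
`deep = copy.deepcopy(original)` → deep = {'data': [6, 6, 3], 'nested': {'a': [6, 5]}}
`original['data'].append(537)` → original = {'data': [6, 6, 3, 537], 'nested': {'a': [6, 5]}}; shallow = {'data': [6, 6, 3, 537], 'nested': {'a': [6, 5]}}
`original['nested']['a'].append(954)` → original = {'data': [6, 6, 3, 537], 'nested': {'a': [6, 5, 954]}}; shallow = {'data': [6, 6, 3, 537], 'nested': {'a': [6, 5, 954]}}
`print(shallow['data'])` → prints [6, 6, 3, 537]
`print(shallow['nested']['a'])` → prints [6, 5, 954]
`print(deep['data'])` → prints [6, 6, 3]
`print(deep['nested']['a'])` → prints [6, 5]

Answer:
[6, 6, 3, 537]
[6, 5, 954]
[6, 6, 3]
[6, 5]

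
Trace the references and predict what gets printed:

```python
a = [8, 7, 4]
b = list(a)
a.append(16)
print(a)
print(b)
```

Key concept: list() constructor creates copy.
Step by step:
`a = [8, 7, 4]` → a = [8, 7, 4]
`b = list(a)` → b = [8, 7, 4]
`a.append(16)` → a = [8, 7, 4, 16]
`print(a)` → prints [8, 7, 4, 16]
`print(b)` → prints [8, 7, 4]

Answer:
[8, 7, 4, 16]
[8, 7, 4]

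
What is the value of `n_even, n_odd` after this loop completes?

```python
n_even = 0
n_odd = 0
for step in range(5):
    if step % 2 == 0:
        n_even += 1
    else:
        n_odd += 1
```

Count evens and odds in range(5)
`n_even, n_odd` takes the values: (0, 0) → (1, 0) → (1, 1) → (2, 1) → (2, 2) → (3, 2)

Answer: 3, 2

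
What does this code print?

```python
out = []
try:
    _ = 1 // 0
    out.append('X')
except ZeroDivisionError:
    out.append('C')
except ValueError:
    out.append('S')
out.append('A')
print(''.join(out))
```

Execution trace: 'C' (except ZeroDivisionError) → 'A' (after the try/except). Output: CA

Answer: CA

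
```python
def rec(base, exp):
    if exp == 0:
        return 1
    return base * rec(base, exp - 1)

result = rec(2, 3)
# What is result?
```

rec(2, 3) = 2 * 2 * 2 = 8

Answer: 8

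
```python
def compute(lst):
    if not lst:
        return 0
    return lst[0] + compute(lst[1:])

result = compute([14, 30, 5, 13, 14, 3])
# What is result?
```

14 + 30 + 5 + 13 + 14 + 3 + 0 = 79

Answer: 79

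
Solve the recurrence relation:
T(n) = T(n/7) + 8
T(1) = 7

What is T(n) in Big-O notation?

Each step divides n by 7 and adds 8. After log_7(n) steps we reach T(1)=7. So T(n) = 8·log_7(n) + 7 = O(log n).

Answer: O(log n)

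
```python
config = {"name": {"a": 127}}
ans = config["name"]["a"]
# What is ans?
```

Trace:
`config = {"name": {"a": 127}}` → config = {'name': {'a': 127}}
`ans = config["name"]["a"]` → ans = 127
So ans = 127

Answer: 127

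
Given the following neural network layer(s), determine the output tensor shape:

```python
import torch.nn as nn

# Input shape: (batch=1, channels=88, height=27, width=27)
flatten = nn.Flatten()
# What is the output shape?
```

Input: (1, 88, 27, 27) -> Output: (1, 64152)

Answer: (1, 64152)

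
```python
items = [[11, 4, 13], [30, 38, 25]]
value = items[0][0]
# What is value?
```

Trace:
`items = [[11, 4, 13], [30, 38, 25]]` → items = [[11, 4, 13], [30, 38, 25]]
`value = items[0][0]` → value = 11
So value = 11

Answer: 11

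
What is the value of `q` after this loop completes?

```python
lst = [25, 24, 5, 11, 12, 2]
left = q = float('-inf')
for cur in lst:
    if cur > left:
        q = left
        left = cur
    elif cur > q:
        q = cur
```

Second largest (with repeats) in [25, 24, 5, 11, 12, 2]
`q` takes the values: -inf → 24

Answer: 24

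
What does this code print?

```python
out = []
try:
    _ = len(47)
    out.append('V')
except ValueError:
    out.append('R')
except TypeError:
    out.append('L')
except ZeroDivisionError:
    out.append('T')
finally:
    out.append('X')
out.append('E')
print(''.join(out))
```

Execution trace: 'L' (except TypeError) → 'X' (finally) → 'E' (after the try/except). Output: LXE

Answer: LXE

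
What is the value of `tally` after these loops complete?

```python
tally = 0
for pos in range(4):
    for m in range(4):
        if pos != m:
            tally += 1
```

4² - 4 (exclude diagonal)
`tally` takes the values: 0 → 1 → 2 → 3 → 4 → 5 → 6 → 7 → 8 → 9 → 10 → 11 → 12

Answer: 12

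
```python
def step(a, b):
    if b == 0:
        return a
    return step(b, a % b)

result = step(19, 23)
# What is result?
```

step(19, 23) -> step(23, 19) -> step(19, 4) -> step(4, 3) -> step(3, 1) -> step(1, 0) -> 1

Answer: 1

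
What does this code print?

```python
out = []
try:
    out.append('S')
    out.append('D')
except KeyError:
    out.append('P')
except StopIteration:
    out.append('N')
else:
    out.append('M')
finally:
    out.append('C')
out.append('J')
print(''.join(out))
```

Execution trace: 'S' (try body) → 'D' (try body, no exception) → 'M' (else) → 'C' (finally) → 'J' (after the try/except). Output: SDMCJ

Answer: SDMCJ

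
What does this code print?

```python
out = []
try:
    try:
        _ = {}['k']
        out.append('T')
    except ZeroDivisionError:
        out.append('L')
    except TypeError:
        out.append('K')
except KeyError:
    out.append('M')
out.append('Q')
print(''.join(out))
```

Execution trace: 'M' (outer except KeyError) → 'Q' (after the try/except). Output: MQ

Answer: MQ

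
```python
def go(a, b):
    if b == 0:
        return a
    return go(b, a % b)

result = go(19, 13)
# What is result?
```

go(19, 13) -> go(13, 6) -> go(6, 1) -> go(1, 0) -> 1

Answer: 1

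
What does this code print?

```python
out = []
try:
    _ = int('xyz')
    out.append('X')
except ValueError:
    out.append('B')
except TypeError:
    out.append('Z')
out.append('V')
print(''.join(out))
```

Execution trace: 'B' (except ValueError) → 'V' (after the try/except). Output: BV

Answer: BV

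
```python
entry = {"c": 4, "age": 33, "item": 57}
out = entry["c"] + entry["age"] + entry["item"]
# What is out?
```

Trace:
`entry = {"c": 4, "age": 33, "item": 57}` → entry = {'c': 4, 'age': 33, 'item': 57}
`out = entry["c"] + entry["age"] + entry["item"]` → out = 94
So out = 94

Answer: 94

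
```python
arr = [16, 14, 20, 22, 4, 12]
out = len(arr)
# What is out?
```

Trace:
`arr = [16, 14, 20, 22, 4, 12]` → arr = [16, 14, 20, 22, 4, 12]
`out = len(arr)` → out = 6
So out = 6

Answer: 6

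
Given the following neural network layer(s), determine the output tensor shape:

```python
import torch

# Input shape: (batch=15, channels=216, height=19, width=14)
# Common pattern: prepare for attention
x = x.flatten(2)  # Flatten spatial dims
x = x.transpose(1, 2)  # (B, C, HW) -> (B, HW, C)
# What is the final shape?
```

Input: (15, 216, 19, 14) -> after flatten(2): (15, 216, 266) -> Output: (15, 266, 216)

Answer: (15, 266, 216)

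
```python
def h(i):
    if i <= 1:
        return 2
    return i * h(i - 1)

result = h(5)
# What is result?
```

h(5) = 5 * 4 * 3 * 2 * 2 = 240

Answer: 240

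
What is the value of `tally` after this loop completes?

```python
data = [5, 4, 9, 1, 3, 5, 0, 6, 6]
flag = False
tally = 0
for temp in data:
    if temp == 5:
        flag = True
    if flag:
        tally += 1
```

Count elements after first 5 in [5, 4, 9, 1, 3, 5, 0, 6, 6]
`tally` takes the values: 0 → 1 → 2 → 3 → 4 → 5 → 6 → 7 → 8 → 9

Answer: 9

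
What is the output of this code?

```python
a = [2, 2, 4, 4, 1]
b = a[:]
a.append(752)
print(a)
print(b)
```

Key concept: slice [:] creates copy.
Step by step:
`a = [2, 2, 4, 4, 1]` → a = [2, 2, 4, 4, 1]
`b = a[:]` → b = [2, 2, 4, 4, 1]
`a.append(752)` → a = [2, 2, 4, 4, 1, 752]
`print(a)` → prints [2, 2, 4, 4, 1, 752]
`print(b)` → prints [2, 2, 4, 4, 1]

Answer:
[2, 2, 4, 4, 1, 752]
[2, 2, 4, 4, 1]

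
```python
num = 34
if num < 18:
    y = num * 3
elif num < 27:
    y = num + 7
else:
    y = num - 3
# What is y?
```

Trace:
`num = 34` → num = 34
`if num < 18: ...` → num < 18 is False, num < 27 is False, take else branch → y = 31
So y = 31

Answer: 31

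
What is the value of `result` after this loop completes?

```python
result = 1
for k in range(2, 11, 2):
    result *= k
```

Product of even numbers 2 to 10
`result` takes the values: 1 → 2 → 8 → 48 → 384 → 3840

Answer: 3840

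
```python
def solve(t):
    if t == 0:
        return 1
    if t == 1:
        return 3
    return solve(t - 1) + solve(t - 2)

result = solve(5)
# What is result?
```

Build up from base cases: solve(0)=1, solve(1)=3, solve(2)=4, solve(3)=7, solve(4)=11, solve(5)=18

Answer: 18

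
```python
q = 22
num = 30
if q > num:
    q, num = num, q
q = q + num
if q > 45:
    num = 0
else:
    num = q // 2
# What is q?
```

Trace:
`q = 22` → q = 22
`num = 30` → num = 30
`if q > num: ...` → q > num is False → no variable changes
`q = q + num` → q = 52
`if q > 45: ...` → q > 45 is True → num = 0
So q = 52

Answer: 52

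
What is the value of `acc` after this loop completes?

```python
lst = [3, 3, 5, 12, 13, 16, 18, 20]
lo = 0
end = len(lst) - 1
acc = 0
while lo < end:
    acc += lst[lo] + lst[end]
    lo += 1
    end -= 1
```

Sum of pairs from ends
`acc` takes the values: 0 → 23 → 44 → 65 → 90

Answer: 90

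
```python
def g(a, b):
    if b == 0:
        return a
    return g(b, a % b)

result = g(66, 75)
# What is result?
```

g(66, 75) -> g(75, 66) -> g(66, 9) -> g(9, 3) -> g(3, 0) -> 3

Answer: 3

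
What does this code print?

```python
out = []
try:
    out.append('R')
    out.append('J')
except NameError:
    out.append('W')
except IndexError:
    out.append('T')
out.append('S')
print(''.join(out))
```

Execution trace: 'R' (try body) → 'J' (try body, no exception) → 'S' (after the try/except). Output: RJS

Answer: RJS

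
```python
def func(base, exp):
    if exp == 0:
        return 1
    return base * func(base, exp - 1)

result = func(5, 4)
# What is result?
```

func(5, 4) = 5 * 5 * 5 * 5 = 625

Answer: 625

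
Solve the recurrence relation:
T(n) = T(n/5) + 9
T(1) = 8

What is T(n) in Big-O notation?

Each step divides n by 5 and adds 9. After log_5(n) steps we reach T(1)=8. So T(n) = 9·log_5(n) + 8 = O(log n).

Answer: O(log n)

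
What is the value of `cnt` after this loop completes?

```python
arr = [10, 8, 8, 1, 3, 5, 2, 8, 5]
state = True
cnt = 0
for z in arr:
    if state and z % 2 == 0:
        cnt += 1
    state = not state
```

Count even values at even positions
`cnt` takes the values: 0 → 1 → 2 → 3

Answer: 3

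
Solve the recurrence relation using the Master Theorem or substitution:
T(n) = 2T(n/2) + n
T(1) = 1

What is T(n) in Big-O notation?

By Master Theorem: a=2, b=2, f(n)=n. Since log_2(2) = 1 and f(n) = Θ(n^1), Case 2 applies. T(n) = O(n log n).

Answer: O(n log n)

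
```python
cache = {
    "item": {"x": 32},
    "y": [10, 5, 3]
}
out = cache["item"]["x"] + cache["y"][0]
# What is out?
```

Trace:
`cache = { ...` → cache = {'item': {'x': 32}, 'y': [10, 5, 3]}
`out = cache["item"]["x"] + cache["y"][0]` → out = 42
So out = 42

Answer: 42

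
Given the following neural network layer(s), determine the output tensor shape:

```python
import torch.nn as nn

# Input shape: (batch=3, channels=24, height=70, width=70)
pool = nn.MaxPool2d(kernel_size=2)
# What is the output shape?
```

Input: (3, 24, 70, 70) -> Output: (3, 24, 35, 35)

Answer: (3, 24, 35, 35)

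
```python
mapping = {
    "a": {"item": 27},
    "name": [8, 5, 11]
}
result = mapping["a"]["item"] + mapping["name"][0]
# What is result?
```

Trace:
`mapping = { ...` → mapping = {'a': {'item': 27}, 'name': [8, 5, 11]}
`result = mapping["a"]["item"] + mapping["name"][0]` → result = 35
So result = 35

Answer: 35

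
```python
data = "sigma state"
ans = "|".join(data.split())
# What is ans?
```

Trace:
`data = "sigma state"` → data = 'sigma state'
`ans = "|".join(data.split())` → ans = 'sigma|state'
So ans = 'sigma|state'

Answer: 'sigma|state'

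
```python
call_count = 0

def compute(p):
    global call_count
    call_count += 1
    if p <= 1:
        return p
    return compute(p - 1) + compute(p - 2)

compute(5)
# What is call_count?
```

Calls(p) = 1 + Calls(p-1) + Calls(p-2); Calls(0)=Calls(1)=1. For p=5 this gives 15.

Answer: 15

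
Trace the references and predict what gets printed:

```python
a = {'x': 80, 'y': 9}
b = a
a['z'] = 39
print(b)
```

Key concept: dict aliasing.
Step by step:
`a = {'x': 80, 'y': 9}` → a = {'x': 80, 'y': 9}
`b = a` → b = {'x': 80, 'y': 9} (same object as a)
`a['z'] = 39` → a = {'x': 80, 'y': 9, 'z': 39} (same object as b); b = {'x': 80, 'y': 9, 'z': 39} (same object as a)
`print(b)` → prints {'x': 80, 'y': 9, 'z': 39}

Answer: {'x': 80, 'y': 9, 'z': 39}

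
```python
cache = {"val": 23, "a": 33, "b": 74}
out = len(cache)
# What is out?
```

Trace:
`cache = {"val": 23, "a": 33, "b": 74}` → cache = {'val': 23, 'a': 33, 'b': 74}
`out = len(cache)` → out = 3
So out = 3

Answer: 3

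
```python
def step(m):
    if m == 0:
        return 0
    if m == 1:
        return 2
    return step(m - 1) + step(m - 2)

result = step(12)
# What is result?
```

Build up from base cases: step(0)=0, step(1)=2, step(2)=2, step(3)=4, step(4)=6, step(5)=10, step(6)=16, ..., step(12)=288

Answer: 288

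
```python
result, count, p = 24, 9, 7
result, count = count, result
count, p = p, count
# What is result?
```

Trace:
`result, count, p = 24, 9, 7` → result = 24; count = 9; p = 7
`result, count = count, result` → result = 9; count = 24
`count, p = p, count` → count = 7; p = 24
So result = 9

Answer: 9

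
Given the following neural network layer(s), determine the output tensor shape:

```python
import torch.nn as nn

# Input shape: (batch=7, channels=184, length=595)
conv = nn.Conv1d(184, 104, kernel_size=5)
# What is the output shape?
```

Input: (7, 184, 595) -> Output: (7, 104, 591)

Answer: (7, 104, 591)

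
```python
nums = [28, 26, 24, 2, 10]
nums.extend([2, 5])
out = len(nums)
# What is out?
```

Trace:
`nums = [28, 26, 24, 2, 10]` → nums = [28, 26, 24, 2, 10]
`nums.extend([2, 5])` → nums = [28, 26, 24, 2, 10, 2, 5]
`out = len(nums)` → out = 7
So out = 7

Answer: 7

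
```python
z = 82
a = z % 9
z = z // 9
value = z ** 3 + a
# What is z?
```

Trace:
`z = 82` → z = 82
`a = z % 9` → a = 1
`z = z // 9` → z = 9
`value = z ** 3 + a` → value = 730
So z = 9

Answer: 9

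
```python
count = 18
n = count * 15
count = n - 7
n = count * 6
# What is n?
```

Trace:
`count = 18` → count = 18
`n = count * 15` → n = 270
`count = n - 7` → count = 263
`n = count * 6` → n = 1578
So n = 1578

Answer: 1578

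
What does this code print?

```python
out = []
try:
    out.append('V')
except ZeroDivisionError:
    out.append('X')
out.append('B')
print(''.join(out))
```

Execution trace: 'V' (try body, no exception) → 'B' (after the try/except). Output: VB

Answer: VB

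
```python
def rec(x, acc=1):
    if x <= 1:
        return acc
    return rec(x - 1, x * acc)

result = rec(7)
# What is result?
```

Accumulator trace (n, acc): (7, 1) -> (6, 7) -> (5, 42) -> (4, 210) -> (3, 840) -> (2, 2520) -> (1, 5040) -> return 5040

Answer: 5040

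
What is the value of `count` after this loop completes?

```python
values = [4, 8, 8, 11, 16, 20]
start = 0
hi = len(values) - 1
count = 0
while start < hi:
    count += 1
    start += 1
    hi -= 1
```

Iterations until pointers meet (list length 6)
`count` takes the values: 0 → 1 → 2 → 3

Answer: 3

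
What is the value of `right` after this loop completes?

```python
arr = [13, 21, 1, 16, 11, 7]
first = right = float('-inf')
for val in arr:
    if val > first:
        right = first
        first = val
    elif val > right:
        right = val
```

Second largest (with repeats) in [13, 21, 1, 16, 11, 7]
`right` takes the values: -inf → 13 → 16

Answer: 16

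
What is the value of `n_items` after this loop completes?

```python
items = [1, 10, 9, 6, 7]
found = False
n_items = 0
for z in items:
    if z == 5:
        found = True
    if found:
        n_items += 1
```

Count elements after first 5 in [1, 10, 9, 6, 7]
`n_items` takes the values: 0

Answer: 0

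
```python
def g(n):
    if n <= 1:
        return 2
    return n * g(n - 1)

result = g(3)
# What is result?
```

g(3) = 3 * 2 * 2 = 12

Answer: 12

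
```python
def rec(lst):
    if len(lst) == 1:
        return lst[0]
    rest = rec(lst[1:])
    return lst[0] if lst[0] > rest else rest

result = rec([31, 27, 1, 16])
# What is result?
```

Recursive max over [31, 27, 1, 16] = 31

Answer: 31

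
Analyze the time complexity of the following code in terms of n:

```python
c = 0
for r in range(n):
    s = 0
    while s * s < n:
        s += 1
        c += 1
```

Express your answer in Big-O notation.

Each loop level contributes: n × √n. Multiplying the contributions gives O(n√n).

Answer: O(n√n)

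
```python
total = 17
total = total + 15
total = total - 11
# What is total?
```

Trace:
`total = 17` → total = 17
`total = total + 15` → total = 32
`total = total - 11` → total = 21
So total = 21

Answer: 21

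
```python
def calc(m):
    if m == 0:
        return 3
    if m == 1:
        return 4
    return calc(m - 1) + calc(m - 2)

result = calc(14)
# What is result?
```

Build up from base cases: calc(0)=3, calc(1)=4, calc(2)=7, calc(3)=11, calc(4)=18, calc(5)=29, calc(6)=47, ..., calc(14)=2207

Answer: 2207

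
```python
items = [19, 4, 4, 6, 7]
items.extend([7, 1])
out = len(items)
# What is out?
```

Trace:
`items = [19, 4, 4, 6, 7]` → items = [19, 4, 4, 6, 7]
`items.extend([7, 1])` → items = [19, 4, 4, 6, 7, 7, 1]
`out = len(items)` → out = 7
So out = 7

Answer: 7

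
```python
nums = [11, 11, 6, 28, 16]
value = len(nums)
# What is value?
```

Trace:
`nums = [11, 11, 6, 28, 16]` → nums = [11, 11, 6, 28, 16]
`value = len(nums)` → value = 5
So value = 5

Answer: 5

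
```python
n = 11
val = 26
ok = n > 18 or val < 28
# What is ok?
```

Trace:
`n = 11` → n = 11
`val = 26` → val = 26
`ok = n > 18 or val < 28` → ok = True
So ok = True

Answer: True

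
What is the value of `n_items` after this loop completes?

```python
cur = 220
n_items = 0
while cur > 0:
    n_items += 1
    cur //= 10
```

Count digits by repeated division by 10
`n_items` takes the values: 0 → 1 → 2 → 3

Answer: 3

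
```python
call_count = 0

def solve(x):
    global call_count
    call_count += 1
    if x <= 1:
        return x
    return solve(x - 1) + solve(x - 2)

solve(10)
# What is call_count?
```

Calls(x) = 1 + Calls(x-1) + Calls(x-2); Calls(0)=Calls(1)=1. For x=10 this gives 177.

Answer: 177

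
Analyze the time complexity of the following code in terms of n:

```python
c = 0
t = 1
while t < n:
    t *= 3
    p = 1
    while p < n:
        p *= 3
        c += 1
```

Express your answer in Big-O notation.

Each loop level contributes: log n × log n. Multiplying the contributions gives O(log² n).

Answer: O(log² n)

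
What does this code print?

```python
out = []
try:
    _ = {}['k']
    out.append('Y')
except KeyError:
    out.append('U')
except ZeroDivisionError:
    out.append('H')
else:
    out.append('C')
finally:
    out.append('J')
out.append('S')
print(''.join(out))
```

Execution trace: 'U' (except KeyError) → 'J' (finally) → 'S' (after the try/except). Output: UJS

Answer: UJS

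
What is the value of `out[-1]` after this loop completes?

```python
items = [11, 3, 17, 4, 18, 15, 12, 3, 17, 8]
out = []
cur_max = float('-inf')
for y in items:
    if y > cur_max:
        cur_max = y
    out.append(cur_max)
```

Running max ends at 18
`out` takes the values: [] → [11] → [11, 11] → [11, 11, 17] → [11, 11, 17, 17] → [11, 11, 17, 17, 18] → [11, 11, 17, 17, 18, 18] → [11, 11, 17, 17, 18, 18, 18] → [11, 11, 17, 17, 18, 18, 18, 18] → [11, 11, 17, 17, 18, 18, 18, 18, 18] → [11, 11, 17, 17, 18, 18, 18, 18, 18, 18]
So `out[-1]` = 18

Answer: 18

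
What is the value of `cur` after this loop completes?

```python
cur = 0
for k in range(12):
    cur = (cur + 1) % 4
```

Increment mod 4, 12 times = 0
`cur` takes the values: 0 → 1 → 2 → 3 → 0 → 1 → 2 → 3 → 0 → 1 → 2 → 3 → 0

Answer: 0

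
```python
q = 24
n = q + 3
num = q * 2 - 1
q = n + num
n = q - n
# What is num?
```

Trace:
`q = 24` → q = 24
`n = q + 3` → n = 27
`num = q * 2 - 1` → num = 47
`q = n + num` → q = 74
`n = q - n` → n = 47
So num = 47

Answer: 47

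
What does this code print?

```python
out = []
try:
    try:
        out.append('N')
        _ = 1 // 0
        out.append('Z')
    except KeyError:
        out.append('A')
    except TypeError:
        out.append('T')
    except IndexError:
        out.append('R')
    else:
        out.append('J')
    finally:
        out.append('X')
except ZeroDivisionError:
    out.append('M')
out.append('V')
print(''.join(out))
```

Execution trace: 'N' (try body) → 'X' (finally) → 'M' (outer except ZeroDivisionError) → 'V' (after the try/except). Output: NXMV

Answer: NXMV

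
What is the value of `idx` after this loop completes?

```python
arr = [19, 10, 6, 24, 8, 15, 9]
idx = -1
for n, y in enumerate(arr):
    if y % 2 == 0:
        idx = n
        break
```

First even number index in [19, 10, 6, 24, 8, 15, 9]
`idx` takes the values: -1 → 1

Answer: 1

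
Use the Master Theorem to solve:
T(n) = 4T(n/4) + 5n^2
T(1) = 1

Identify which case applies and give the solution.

a=4, b=4, f(n)=5n^2. log_4(4) = 1. Since c=2 > 1 and the regularity condition holds (4(n/4)^2 = (4/4^2)n^2 with 4/4^2 < 1), Case 3 applies: T(n) = Θ(f(n)) = O(n^2).

Answer: O(n^2) - Case 3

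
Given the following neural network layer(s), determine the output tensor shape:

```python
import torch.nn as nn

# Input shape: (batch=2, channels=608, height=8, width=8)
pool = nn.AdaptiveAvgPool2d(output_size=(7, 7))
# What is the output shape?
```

Input: (2, 608, 8, 8) -> Output: (2, 608, 7, 7)

Answer: (2, 608, 7, 7)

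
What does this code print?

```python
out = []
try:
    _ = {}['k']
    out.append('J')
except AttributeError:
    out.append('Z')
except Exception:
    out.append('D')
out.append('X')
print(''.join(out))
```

Execution trace: 'D' (except Exception) → 'X' (after the try/except). Output: DX

Answer: DX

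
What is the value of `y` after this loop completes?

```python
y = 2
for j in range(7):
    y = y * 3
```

Multiply by 3, 7 times: 2 * 3^7 = 4374
`y` takes the values: 2 → 6 → 18 → 54 → 162 → 486 → 1458 → 4374

Answer: 4374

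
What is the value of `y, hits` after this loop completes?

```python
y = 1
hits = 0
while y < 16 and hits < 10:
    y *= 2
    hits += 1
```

Double until >= 16 or 10 iterations
`y, hits` takes the values: (1, 0) → (2, 0) → (2, 1) → (4, 1) → (4, 2) → (8, 2) → (8, 3) → (16, 3) → (16, 4)

Answer: 16, 4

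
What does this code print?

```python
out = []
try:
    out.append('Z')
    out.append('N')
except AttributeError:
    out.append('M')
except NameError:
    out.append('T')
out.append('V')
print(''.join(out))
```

Execution trace: 'Z' (try body) → 'N' (try body, no exception) → 'V' (after the try/except). Output: ZNV

Answer: ZNV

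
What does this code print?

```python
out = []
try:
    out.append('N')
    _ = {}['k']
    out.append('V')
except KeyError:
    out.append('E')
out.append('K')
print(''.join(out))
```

Execution trace: 'N' (try body) → 'E' (except KeyError) → 'K' (after the try/except). Output: NEK

Answer: NEK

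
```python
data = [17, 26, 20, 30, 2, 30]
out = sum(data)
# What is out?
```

Trace:
`data = [17, 26, 20, 30, 2, 30]` → data = [17, 26, 20, 30, 2, 30]
`out = sum(data)` → out = 125
So out = 125

Answer: 125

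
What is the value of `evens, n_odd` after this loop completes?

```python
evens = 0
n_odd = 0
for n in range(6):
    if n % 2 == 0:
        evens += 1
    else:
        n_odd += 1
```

Count evens and odds in range(6)
`evens, n_odd` takes the values: (0, 0) → (1, 0) → (1, 1) → (2, 1) → (2, 2) → (3, 2) → (3, 3)

Answer: 3, 3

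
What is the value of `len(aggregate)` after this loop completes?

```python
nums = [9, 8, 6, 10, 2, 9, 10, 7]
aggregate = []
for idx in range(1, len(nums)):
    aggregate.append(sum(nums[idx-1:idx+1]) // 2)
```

Number of 2-element averages
`aggregate` takes the values: [] → [8] → [8, 7] → [8, 7, 8] → [8, 7, 8, 6] → [8, 7, 8, 6, 5] → [8, 7, 8, 6, 5, 9] → [8, 7, 8, 6, 5, 9, 8]
So `len(aggregate)` = 7

Answer: 7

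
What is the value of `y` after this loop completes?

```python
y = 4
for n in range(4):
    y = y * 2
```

Multiply by 2, 4 times: 4 * 2^4 = 64
`y` takes the values: 4 → 8 → 16 → 32 → 64

Answer: 64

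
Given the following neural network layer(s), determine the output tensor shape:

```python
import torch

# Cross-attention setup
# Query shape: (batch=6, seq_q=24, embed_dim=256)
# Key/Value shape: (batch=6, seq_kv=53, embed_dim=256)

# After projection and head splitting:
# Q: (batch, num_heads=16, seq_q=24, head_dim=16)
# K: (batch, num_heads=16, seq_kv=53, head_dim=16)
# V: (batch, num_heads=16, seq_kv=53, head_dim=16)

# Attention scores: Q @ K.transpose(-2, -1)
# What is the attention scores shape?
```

Input: (6, 24, 256) -> Output: (6, 16, 24, 53)

Answer: (6, 16, 24, 53)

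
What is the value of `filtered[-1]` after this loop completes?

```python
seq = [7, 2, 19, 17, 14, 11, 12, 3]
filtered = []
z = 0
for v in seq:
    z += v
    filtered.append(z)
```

Cumulative sum ends at 85
`filtered` takes the values: [] → [7] → [7, 9] → [7, 9, 28] → [7, 9, 28, 45] → [7, 9, 28, 45, 59] → [7, 9, 28, 45, 59, 70] → [7, 9, 28, 45, 59, 70, 82] → [7, 9, 28, 45, 59, 70, 82, 85]
So `filtered[-1]` = 85

Answer: 85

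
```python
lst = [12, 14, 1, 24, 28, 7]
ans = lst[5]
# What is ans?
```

Trace:
`lst = [12, 14, 1, 24, 28, 7]` → lst = [12, 14, 1, 24, 28, 7]
`ans = lst[5]` → ans = 7
So ans = 7

Answer: 7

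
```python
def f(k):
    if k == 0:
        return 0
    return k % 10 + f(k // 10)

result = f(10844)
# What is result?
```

Sum of digits of 10844: 4 + 4 + 8 + 0 + 1 = 17

Answer: 17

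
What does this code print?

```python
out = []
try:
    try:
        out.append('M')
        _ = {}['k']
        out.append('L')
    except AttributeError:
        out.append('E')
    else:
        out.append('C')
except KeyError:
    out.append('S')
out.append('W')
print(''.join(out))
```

Execution trace: 'M' (try body) → 'S' (outer except KeyError) → 'W' (after the try/except). Output: MSW

Answer: MSW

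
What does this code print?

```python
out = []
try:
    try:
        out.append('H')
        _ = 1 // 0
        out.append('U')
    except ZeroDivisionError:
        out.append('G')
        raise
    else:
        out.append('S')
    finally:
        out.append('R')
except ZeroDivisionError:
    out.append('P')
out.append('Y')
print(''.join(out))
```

Execution trace: 'H' (inner try body) → 'G' (inner except ZeroDivisionError) → 'R' (inner finally) → 'P' (outer except ZeroDivisionError) → 'Y' (after the try/except). Output: HGRPY

Answer: HGRPY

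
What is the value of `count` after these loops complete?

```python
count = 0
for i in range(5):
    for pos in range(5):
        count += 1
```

5 * 5 = 25
`count` takes the values: 0 → 1 → 2 → 3 → 4 → 5 → 6 → 7 → 8 → 9 → 10 → 11 → 12 → 13 → 14 → 15 → 16 → 17 → 18 → 19 → 20 → 21 → 22 → 23 → 24 → 25

Answer: 25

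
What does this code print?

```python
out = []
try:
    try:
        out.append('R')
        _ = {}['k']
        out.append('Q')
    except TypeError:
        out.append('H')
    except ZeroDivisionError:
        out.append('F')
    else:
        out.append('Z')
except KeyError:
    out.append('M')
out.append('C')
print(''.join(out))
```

Execution trace: 'R' (inner try body) → 'M' (outer except KeyError) → 'C' (after the try/except). Output: RMC

Answer: RMC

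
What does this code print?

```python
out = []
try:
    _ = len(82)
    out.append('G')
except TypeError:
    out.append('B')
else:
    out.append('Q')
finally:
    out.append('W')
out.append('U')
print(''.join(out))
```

Execution trace: 'B' (except TypeError) → 'W' (finally) → 'U' (after the try/except). Output: BWU

Answer: BWU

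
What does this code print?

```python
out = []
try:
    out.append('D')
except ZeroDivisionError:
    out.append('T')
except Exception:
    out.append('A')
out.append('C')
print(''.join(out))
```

Execution trace: 'D' (try body, no exception) → 'C' (after the try/except). Output: DC

Answer: DC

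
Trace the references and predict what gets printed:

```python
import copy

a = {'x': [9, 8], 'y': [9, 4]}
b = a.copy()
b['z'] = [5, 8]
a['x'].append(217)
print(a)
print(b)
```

Key concept: shallow copy of dict with mutable values.
Step by step:
`a = {'x': [9, 8], 'y': [9, 4]}` → a = {'x': [9, 8], 'y': [9, 4]}
`b = a.copy()` → b = {'x': [9, 8], 'y': [9, 4]}
`b['z'] = [5, 8]` → b = {'x': [9, 8], 'y': [9, 4], 'z': [5, 8]}
`a['x'].append(217)` → a = {'x': [9, 8, 217], 'y': [9, 4]}; b = {'x': [9, 8, 217], 'y': [9, 4], 'z': [5, 8]}
`print(a)` → prints {'x': [9, 8, 217], 'y': [9, 4]}
`print(b)` → prints {'x': [9, 8, 217], 'y': [9, 4], 'z': [5, 8]}

Answer:
{'x': [9, 8, 217], 'y': [9, 4]}
{'x': [9, 8, 217], 'y': [9, 4], 'z': [5, 8]}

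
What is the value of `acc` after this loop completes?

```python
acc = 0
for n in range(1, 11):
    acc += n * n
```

Sum of squares 1² to 10² = 385
`acc` takes the values: 0 → 1 → 5 → 14 → 30 → 55 → 91 → 140 → 204 → 285 → 385

Answer: 385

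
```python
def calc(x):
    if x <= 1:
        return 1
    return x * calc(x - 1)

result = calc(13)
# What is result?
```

calc(13) = 13 * 12 * 11 * 10 * 9 * 8 * 7 * 6 * 5 * 4 * 3 * 2 * 1 = 6227020800

Answer: 6227020800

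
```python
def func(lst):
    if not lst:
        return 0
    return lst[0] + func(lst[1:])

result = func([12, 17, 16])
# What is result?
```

12 + 17 + 16 + 0 = 45

Answer: 45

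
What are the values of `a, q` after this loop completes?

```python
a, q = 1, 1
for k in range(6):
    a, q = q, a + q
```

Fibonacci: after 6 iterations
`a, q` takes the values: (1, 1) → (1, 2) → (2, 3) → (3, 5) → (5, 8) → (8, 13) → (13, 21)

Answer: 13, 21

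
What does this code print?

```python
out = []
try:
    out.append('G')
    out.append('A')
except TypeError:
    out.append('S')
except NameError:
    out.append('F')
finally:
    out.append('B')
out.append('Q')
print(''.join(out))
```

Execution trace: 'G' (try body) → 'A' (try body, no exception) → 'B' (finally) → 'Q' (after the try/except). Output: GABQ

Answer: GABQ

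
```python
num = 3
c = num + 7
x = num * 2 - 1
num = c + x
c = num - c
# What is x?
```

Trace:
`num = 3` → num = 3
`c = num + 7` → c = 10
`x = num * 2 - 1` → x = 5
`num = c + x` → num = 15
`c = num - c` → c = 5
So x = 5

Answer: 5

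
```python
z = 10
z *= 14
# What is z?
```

Trace:
`z = 10` → z = 10
`z *= 14` → z = 140
So z = 140

Answer: 140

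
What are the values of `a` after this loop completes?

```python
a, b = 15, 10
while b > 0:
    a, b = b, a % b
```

GCD of 15 and 10
`a` takes the values: 15 → 10 → 5

Answer: 5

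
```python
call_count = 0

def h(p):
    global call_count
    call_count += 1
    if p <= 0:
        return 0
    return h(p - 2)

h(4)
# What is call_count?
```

Linear recursion stepping by 2: 3 calls from p=4 down to ≤0.

Answer: 3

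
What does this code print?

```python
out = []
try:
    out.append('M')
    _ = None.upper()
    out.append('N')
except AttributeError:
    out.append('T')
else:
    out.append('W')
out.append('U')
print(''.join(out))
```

Execution trace: 'M' (try body) → 'T' (except AttributeError) → 'U' (after the try/except). Output: MTU

Answer: MTU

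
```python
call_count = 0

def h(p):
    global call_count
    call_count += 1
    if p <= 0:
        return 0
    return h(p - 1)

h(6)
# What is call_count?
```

Linear recursion stepping by 1: 7 calls from p=6 down to ≤0.

Answer: 7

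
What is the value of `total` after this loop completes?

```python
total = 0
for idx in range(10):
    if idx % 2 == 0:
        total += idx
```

Sum of even numbers 0 to 9
`total` takes the values: 0 → 2 → 6 → 12 → 20

Answer: 20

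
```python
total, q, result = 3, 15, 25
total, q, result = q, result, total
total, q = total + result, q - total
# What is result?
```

Trace:
`total, q, result = 3, 15, 25` → total = 3; q = 15; result = 25
`total, q, result = q, result, total` → total = 15; q = 25; result = 3
`total, q = total + result, q - total` → total = 18; q = 10
So result = 3

Answer: 3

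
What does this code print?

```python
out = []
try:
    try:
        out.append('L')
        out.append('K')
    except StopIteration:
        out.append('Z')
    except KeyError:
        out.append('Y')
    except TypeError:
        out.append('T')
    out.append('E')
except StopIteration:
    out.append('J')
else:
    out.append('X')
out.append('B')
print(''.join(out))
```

Execution trace: 'L' (inner try body) → 'K' (inner try body, no exception) → 'E' (try body, no exception) → 'X' (else) → 'B' (after the try/except). Output: LKEXB

Answer: LKEXB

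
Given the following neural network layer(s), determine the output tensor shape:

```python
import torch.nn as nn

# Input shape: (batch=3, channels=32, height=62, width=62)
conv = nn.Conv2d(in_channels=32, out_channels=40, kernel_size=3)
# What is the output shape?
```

Input: (3, 32, 62, 62) -> Output: (3, 40, 60, 60)

Answer: (3, 40, 60, 60)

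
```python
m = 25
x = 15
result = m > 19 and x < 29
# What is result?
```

Trace:
`m = 25` → m = 25
`x = 15` → x = 15
`result = m > 19 and x < 29` → result = True
So result = True

Answer: True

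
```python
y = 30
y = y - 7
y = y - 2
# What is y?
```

Trace:
`y = 30` → y = 30
`y = y - 7` → y = 23
`y = y - 2` → y = 21
So y = 21

Answer: 21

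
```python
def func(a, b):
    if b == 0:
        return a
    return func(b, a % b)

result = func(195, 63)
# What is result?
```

func(195, 63) -> func(63, 6) -> func(6, 3) -> func(3, 0) -> 3

Answer: 3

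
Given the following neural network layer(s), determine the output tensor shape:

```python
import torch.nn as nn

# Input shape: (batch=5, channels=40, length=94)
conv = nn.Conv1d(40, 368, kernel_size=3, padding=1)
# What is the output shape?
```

Input: (5, 40, 94) -> Output: (5, 368, 94)

Answer: (5, 368, 94)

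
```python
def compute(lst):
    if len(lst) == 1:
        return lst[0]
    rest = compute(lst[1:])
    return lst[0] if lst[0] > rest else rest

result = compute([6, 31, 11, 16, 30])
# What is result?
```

Recursive max over [6, 31, 11, 16, 30] = 31

Answer: 31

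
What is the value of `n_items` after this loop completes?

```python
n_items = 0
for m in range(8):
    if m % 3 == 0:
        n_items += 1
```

Count numbers divisible by 3 in range(8)
`n_items` takes the values: 0 → 1 → 2 → 3

Answer: 3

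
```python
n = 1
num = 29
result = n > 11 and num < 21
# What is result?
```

Trace:
`n = 1` → n = 1
`num = 29` → num = 29
`result = n > 11 and num < 21` → result = False
So result = False

Answer: False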